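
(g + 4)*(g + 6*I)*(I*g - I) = I*g^3 - 6*g^2 + 3*I*g^2 - 18*g - 4*I*g + 24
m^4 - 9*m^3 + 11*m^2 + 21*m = m*(m - 7)*(m - 3)*(m + 1)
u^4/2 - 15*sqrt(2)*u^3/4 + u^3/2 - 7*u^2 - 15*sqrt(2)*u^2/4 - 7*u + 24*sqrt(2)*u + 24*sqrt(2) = (u/2 + 1/2)*(u - 8*sqrt(2))*(u - 3*sqrt(2)/2)*(u + 2*sqrt(2))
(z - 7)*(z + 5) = z^2 - 2*z - 35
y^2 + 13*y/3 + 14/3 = (y + 2)*(y + 7/3)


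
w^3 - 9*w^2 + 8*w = w*(w - 8)*(w - 1)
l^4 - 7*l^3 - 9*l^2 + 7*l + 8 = (l - 8)*(l - 1)*(l + 1)^2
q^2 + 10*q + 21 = (q + 3)*(q + 7)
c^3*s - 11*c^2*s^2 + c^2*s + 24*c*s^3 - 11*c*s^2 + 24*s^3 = (c - 8*s)*(c - 3*s)*(c*s + s)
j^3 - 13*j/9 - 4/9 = (j - 4/3)*(j + 1/3)*(j + 1)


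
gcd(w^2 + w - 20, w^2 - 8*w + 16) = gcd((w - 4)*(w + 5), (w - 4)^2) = w - 4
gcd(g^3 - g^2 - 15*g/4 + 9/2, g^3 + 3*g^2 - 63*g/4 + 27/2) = g^2 - 3*g + 9/4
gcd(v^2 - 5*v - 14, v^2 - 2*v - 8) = v + 2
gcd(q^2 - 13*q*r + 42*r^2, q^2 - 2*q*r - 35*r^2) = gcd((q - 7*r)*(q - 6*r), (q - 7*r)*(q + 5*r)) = q - 7*r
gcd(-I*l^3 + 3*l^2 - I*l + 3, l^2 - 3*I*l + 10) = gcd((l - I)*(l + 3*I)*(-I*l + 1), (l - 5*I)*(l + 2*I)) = 1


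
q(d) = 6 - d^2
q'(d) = -2*d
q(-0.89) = 5.21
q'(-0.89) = 1.78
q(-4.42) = -13.54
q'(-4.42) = 8.84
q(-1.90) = 2.39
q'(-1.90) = 3.80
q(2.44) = 0.05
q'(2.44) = -4.88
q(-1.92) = 2.31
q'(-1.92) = 3.84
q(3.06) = -3.36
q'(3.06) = -6.12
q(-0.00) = 6.00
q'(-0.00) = 0.00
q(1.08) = 4.83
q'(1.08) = -2.16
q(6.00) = -30.00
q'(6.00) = -12.00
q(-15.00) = -219.00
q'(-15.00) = 30.00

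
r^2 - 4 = (r - 2)*(r + 2)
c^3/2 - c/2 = c*(c/2 + 1/2)*(c - 1)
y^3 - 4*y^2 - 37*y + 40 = (y - 8)*(y - 1)*(y + 5)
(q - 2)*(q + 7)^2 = q^3 + 12*q^2 + 21*q - 98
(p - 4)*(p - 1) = p^2 - 5*p + 4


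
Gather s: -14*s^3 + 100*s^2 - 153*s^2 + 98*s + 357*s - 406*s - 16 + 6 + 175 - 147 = -14*s^3 - 53*s^2 + 49*s + 18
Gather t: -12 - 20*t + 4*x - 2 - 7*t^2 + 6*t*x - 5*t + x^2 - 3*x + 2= -7*t^2 + t*(6*x - 25) + x^2 + x - 12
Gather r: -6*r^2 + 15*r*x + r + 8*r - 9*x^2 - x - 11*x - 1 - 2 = -6*r^2 + r*(15*x + 9) - 9*x^2 - 12*x - 3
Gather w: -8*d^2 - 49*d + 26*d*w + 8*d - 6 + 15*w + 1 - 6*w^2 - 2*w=-8*d^2 - 41*d - 6*w^2 + w*(26*d + 13) - 5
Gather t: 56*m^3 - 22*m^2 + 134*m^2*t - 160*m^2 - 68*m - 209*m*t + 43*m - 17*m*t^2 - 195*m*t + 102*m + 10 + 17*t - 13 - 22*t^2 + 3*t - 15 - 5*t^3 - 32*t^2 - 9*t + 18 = 56*m^3 - 182*m^2 + 77*m - 5*t^3 + t^2*(-17*m - 54) + t*(134*m^2 - 404*m + 11)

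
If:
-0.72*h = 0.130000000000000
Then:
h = -0.18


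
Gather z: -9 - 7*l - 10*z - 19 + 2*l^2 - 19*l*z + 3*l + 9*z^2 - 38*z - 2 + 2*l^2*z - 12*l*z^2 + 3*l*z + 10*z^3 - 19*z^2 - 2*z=2*l^2 - 4*l + 10*z^3 + z^2*(-12*l - 10) + z*(2*l^2 - 16*l - 50) - 30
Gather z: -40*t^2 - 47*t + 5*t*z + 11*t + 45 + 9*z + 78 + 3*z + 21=-40*t^2 - 36*t + z*(5*t + 12) + 144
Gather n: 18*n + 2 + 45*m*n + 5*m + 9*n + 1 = 5*m + n*(45*m + 27) + 3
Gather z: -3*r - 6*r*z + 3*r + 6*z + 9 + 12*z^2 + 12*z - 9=12*z^2 + z*(18 - 6*r)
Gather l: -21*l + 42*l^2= 42*l^2 - 21*l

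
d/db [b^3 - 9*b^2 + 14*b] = 3*b^2 - 18*b + 14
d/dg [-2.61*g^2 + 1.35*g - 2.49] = 1.35 - 5.22*g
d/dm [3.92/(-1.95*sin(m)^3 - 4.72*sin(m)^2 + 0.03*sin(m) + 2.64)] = (22.932*sin(m)^2 + 37.0048*sin(m) - 0.1176)*cos(m)/(1.95*sin(m)^3 + 4.72*sin(m)^2 - 0.03*sin(m) - 2.64)^2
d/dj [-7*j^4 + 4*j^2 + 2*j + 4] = -28*j^3 + 8*j + 2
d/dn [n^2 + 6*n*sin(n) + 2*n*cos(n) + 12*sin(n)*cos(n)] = -2*n*sin(n) + 6*n*cos(n) + 2*n + 6*sin(n) + 2*cos(n) + 12*cos(2*n)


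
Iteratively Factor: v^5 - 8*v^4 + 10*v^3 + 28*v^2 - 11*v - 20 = (v - 1)*(v^4 - 7*v^3 + 3*v^2 + 31*v + 20) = (v - 1)*(v + 1)*(v^3 - 8*v^2 + 11*v + 20) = (v - 4)*(v - 1)*(v + 1)*(v^2 - 4*v - 5) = (v - 5)*(v - 4)*(v - 1)*(v + 1)*(v + 1)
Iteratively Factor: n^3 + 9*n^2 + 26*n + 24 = (n + 4)*(n^2 + 5*n + 6) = (n + 3)*(n + 4)*(n + 2)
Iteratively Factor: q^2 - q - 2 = (q - 2)*(q + 1)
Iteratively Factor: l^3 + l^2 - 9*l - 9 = (l + 3)*(l^2 - 2*l - 3) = (l - 3)*(l + 3)*(l + 1)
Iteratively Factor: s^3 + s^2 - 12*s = (s - 3)*(s^2 + 4*s) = (s - 3)*(s + 4)*(s)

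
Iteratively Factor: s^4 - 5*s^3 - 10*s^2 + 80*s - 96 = (s - 2)*(s^3 - 3*s^2 - 16*s + 48) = (s - 4)*(s - 2)*(s^2 + s - 12) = (s - 4)*(s - 3)*(s - 2)*(s + 4)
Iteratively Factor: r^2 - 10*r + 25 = (r - 5)*(r - 5)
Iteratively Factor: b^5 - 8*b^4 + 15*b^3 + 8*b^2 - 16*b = (b - 4)*(b^4 - 4*b^3 - b^2 + 4*b) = (b - 4)^2*(b^3 - b) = (b - 4)^2*(b + 1)*(b^2 - b) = b*(b - 4)^2*(b + 1)*(b - 1)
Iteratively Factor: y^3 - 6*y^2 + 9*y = (y - 3)*(y^2 - 3*y) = y*(y - 3)*(y - 3)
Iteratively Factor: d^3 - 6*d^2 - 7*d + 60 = (d - 4)*(d^2 - 2*d - 15) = (d - 4)*(d + 3)*(d - 5)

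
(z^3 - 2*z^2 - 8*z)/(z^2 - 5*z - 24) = z*(-z^2 + 2*z + 8)/(-z^2 + 5*z + 24)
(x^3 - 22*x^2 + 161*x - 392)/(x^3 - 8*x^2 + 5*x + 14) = (x^2 - 15*x + 56)/(x^2 - x - 2)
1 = 1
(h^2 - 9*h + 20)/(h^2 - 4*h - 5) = (h - 4)/(h + 1)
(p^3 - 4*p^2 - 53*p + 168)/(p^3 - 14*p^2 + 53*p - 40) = (p^2 + 4*p - 21)/(p^2 - 6*p + 5)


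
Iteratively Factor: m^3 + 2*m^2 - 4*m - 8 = (m + 2)*(m^2 - 4) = (m - 2)*(m + 2)*(m + 2)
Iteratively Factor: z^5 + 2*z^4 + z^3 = (z)*(z^4 + 2*z^3 + z^2) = z*(z + 1)*(z^3 + z^2) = z^2*(z + 1)*(z^2 + z) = z^3*(z + 1)*(z + 1)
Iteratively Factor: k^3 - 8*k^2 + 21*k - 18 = (k - 2)*(k^2 - 6*k + 9) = (k - 3)*(k - 2)*(k - 3)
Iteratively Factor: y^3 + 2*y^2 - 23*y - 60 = (y - 5)*(y^2 + 7*y + 12) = (y - 5)*(y + 4)*(y + 3)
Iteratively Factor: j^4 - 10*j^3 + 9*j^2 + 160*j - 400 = (j - 5)*(j^3 - 5*j^2 - 16*j + 80) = (j - 5)*(j + 4)*(j^2 - 9*j + 20) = (j - 5)^2*(j + 4)*(j - 4)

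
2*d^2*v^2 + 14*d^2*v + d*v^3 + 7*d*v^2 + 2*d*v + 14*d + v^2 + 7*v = (2*d + v)*(v + 7)*(d*v + 1)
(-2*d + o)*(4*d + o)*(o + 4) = -8*d^2*o - 32*d^2 + 2*d*o^2 + 8*d*o + o^3 + 4*o^2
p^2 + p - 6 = (p - 2)*(p + 3)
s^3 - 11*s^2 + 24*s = s*(s - 8)*(s - 3)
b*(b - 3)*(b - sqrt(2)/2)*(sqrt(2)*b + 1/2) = sqrt(2)*b^4 - 3*sqrt(2)*b^3 - b^3/2 - sqrt(2)*b^2/4 + 3*b^2/2 + 3*sqrt(2)*b/4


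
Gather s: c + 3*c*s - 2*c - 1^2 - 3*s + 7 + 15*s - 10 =-c + s*(3*c + 12) - 4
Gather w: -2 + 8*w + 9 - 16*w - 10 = -8*w - 3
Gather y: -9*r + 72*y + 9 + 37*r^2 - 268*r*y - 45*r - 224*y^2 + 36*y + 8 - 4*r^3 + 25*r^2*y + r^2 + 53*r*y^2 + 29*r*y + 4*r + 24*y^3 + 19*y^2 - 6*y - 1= -4*r^3 + 38*r^2 - 50*r + 24*y^3 + y^2*(53*r - 205) + y*(25*r^2 - 239*r + 102) + 16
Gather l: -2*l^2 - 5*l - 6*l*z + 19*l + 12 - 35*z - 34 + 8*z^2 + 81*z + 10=-2*l^2 + l*(14 - 6*z) + 8*z^2 + 46*z - 12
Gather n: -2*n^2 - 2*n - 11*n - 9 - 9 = -2*n^2 - 13*n - 18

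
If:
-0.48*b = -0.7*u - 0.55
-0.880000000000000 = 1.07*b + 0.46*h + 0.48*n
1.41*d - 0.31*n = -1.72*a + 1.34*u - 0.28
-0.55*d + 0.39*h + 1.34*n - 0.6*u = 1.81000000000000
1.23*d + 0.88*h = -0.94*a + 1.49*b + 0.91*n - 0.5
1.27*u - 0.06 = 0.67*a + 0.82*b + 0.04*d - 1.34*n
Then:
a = -0.69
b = -0.98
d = -0.65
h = -0.11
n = 0.46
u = -1.46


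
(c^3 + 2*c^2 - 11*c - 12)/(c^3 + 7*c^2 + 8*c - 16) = (c^2 - 2*c - 3)/(c^2 + 3*c - 4)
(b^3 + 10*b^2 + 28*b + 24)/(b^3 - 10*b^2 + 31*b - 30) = (b^3 + 10*b^2 + 28*b + 24)/(b^3 - 10*b^2 + 31*b - 30)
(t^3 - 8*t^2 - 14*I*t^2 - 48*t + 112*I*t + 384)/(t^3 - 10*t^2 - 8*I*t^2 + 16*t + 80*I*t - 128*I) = (t - 6*I)/(t - 2)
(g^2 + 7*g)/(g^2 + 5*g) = (g + 7)/(g + 5)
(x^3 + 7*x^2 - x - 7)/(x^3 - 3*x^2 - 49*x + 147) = (x^2 - 1)/(x^2 - 10*x + 21)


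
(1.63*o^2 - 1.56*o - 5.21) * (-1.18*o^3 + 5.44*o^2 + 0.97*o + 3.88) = -1.9234*o^5 + 10.708*o^4 - 0.757500000000002*o^3 - 23.5312*o^2 - 11.1065*o - 20.2148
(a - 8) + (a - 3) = 2*a - 11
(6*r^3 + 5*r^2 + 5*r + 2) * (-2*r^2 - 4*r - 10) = -12*r^5 - 34*r^4 - 90*r^3 - 74*r^2 - 58*r - 20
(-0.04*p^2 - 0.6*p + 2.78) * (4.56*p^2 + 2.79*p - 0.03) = -0.1824*p^4 - 2.8476*p^3 + 11.004*p^2 + 7.7742*p - 0.0834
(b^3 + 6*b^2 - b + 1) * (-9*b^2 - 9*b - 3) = -9*b^5 - 63*b^4 - 48*b^3 - 18*b^2 - 6*b - 3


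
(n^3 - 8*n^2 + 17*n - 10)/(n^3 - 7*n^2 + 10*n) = (n - 1)/n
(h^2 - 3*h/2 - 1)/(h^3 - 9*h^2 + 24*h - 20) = (h + 1/2)/(h^2 - 7*h + 10)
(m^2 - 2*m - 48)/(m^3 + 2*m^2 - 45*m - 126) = (m - 8)/(m^2 - 4*m - 21)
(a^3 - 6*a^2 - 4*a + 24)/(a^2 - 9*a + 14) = (a^2 - 4*a - 12)/(a - 7)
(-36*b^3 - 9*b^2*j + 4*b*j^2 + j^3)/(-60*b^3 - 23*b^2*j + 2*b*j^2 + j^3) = (3*b - j)/(5*b - j)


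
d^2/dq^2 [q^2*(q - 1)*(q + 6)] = 12*q^2 + 30*q - 12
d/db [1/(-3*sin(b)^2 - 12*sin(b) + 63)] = 2*(sin(b) + 2)*cos(b)/(3*(sin(b)^2 + 4*sin(b) - 21)^2)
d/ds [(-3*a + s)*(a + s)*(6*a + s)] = -15*a^2 + 8*a*s + 3*s^2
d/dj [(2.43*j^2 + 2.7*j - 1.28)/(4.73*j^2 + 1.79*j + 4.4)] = (-8.4213*j^2 + 33.4928*j + 14.1712)/(22.3729*j^4 + 16.9334*j^3 + 44.8281*j^2 + 15.752*j + 19.36)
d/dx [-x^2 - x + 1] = -2*x - 1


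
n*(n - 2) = n^2 - 2*n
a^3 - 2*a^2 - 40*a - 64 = (a - 8)*(a + 2)*(a + 4)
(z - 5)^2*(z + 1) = z^3 - 9*z^2 + 15*z + 25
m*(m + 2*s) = m^2 + 2*m*s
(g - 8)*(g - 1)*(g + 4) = g^3 - 5*g^2 - 28*g + 32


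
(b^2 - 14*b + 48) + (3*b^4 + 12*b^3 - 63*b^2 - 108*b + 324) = 3*b^4 + 12*b^3 - 62*b^2 - 122*b + 372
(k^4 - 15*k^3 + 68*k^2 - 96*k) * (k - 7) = k^5 - 22*k^4 + 173*k^3 - 572*k^2 + 672*k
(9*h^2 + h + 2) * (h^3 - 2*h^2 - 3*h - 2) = 9*h^5 - 17*h^4 - 27*h^3 - 25*h^2 - 8*h - 4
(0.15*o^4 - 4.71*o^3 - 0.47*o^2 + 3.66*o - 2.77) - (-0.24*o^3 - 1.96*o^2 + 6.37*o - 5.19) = 0.15*o^4 - 4.47*o^3 + 1.49*o^2 - 2.71*o + 2.42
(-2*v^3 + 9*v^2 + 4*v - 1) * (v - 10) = -2*v^4 + 29*v^3 - 86*v^2 - 41*v + 10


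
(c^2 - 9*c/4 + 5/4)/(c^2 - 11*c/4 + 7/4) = (4*c - 5)/(4*c - 7)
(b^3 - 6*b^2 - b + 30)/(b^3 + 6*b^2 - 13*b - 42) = (b - 5)/(b + 7)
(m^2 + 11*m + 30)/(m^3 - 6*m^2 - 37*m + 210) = (m + 5)/(m^2 - 12*m + 35)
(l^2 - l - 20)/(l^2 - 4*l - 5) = (l + 4)/(l + 1)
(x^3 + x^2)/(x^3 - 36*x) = x*(x + 1)/(x^2 - 36)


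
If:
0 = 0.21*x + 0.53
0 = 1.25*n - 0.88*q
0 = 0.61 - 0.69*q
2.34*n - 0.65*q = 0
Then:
No Solution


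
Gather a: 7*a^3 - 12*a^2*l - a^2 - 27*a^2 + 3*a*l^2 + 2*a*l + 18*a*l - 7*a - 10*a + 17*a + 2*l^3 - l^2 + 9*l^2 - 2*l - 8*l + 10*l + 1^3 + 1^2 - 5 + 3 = 7*a^3 + a^2*(-12*l - 28) + a*(3*l^2 + 20*l) + 2*l^3 + 8*l^2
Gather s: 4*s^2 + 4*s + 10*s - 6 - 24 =4*s^2 + 14*s - 30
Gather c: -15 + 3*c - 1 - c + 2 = 2*c - 14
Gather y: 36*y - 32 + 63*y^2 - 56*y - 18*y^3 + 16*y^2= -18*y^3 + 79*y^2 - 20*y - 32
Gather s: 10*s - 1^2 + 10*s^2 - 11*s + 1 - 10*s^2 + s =0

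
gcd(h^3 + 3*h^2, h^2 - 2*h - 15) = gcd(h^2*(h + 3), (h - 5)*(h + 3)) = h + 3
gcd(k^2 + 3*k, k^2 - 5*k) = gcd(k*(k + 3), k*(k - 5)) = k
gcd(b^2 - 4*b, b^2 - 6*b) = b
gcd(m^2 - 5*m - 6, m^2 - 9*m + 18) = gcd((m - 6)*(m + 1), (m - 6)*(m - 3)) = m - 6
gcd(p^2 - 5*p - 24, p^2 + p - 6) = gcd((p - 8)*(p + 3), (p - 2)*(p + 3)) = p + 3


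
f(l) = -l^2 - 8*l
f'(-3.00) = -2.00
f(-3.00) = 15.00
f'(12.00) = -32.00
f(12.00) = -240.00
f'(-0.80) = -6.40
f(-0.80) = 5.76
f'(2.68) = -13.36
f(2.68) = -28.62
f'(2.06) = -12.12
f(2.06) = -20.72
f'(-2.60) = -2.80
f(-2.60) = 14.04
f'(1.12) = -10.24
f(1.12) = -10.21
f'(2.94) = -13.88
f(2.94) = -32.16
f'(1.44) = -10.88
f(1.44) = -13.59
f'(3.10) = -14.20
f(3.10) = -34.41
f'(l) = -2*l - 8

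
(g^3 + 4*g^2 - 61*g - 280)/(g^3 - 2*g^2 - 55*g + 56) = (g + 5)/(g - 1)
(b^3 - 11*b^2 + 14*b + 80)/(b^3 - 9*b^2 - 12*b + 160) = (b + 2)/(b + 4)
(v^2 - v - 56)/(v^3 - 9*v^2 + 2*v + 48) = (v + 7)/(v^2 - v - 6)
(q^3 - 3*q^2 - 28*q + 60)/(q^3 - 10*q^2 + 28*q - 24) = (q + 5)/(q - 2)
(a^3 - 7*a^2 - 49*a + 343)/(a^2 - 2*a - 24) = (-a^3 + 7*a^2 + 49*a - 343)/(-a^2 + 2*a + 24)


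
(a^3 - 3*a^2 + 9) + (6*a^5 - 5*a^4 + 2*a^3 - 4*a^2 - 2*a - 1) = 6*a^5 - 5*a^4 + 3*a^3 - 7*a^2 - 2*a + 8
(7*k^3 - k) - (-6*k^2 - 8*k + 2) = 7*k^3 + 6*k^2 + 7*k - 2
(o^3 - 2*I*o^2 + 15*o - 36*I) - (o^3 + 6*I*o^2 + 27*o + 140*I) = -8*I*o^2 - 12*o - 176*I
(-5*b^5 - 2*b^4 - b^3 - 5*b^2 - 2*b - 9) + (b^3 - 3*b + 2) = -5*b^5 - 2*b^4 - 5*b^2 - 5*b - 7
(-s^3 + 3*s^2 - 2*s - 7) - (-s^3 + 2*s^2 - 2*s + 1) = s^2 - 8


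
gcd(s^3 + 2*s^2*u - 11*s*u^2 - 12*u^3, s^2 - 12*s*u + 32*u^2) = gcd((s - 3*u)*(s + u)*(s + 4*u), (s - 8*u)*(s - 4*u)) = 1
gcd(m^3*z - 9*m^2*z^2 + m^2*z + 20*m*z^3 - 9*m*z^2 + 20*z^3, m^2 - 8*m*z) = 1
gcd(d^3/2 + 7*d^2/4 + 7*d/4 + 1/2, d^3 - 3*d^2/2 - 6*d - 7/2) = d + 1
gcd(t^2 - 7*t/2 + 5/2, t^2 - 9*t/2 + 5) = t - 5/2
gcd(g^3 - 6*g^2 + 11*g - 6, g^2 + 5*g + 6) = 1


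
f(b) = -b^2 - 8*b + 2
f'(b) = -2*b - 8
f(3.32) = -35.58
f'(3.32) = -14.64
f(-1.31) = 10.76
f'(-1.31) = -5.38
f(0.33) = -0.75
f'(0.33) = -8.66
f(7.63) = -117.26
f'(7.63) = -23.26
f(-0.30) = 4.31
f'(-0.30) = -7.40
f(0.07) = 1.44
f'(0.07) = -8.14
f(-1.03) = 9.18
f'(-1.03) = -5.94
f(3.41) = -36.91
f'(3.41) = -14.82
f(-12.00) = -46.00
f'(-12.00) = 16.00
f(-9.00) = -7.00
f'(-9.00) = 10.00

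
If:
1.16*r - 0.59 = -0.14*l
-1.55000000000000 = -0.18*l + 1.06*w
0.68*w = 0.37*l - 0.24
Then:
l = -2.96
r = 0.87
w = -1.97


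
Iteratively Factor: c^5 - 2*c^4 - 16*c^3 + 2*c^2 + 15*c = (c)*(c^4 - 2*c^3 - 16*c^2 + 2*c + 15) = c*(c - 1)*(c^3 - c^2 - 17*c - 15) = c*(c - 5)*(c - 1)*(c^2 + 4*c + 3) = c*(c - 5)*(c - 1)*(c + 3)*(c + 1)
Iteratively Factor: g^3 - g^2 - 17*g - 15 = (g + 3)*(g^2 - 4*g - 5) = (g - 5)*(g + 3)*(g + 1)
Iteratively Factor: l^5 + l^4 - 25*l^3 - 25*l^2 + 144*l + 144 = (l - 3)*(l^4 + 4*l^3 - 13*l^2 - 64*l - 48) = (l - 4)*(l - 3)*(l^3 + 8*l^2 + 19*l + 12) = (l - 4)*(l - 3)*(l + 1)*(l^2 + 7*l + 12) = (l - 4)*(l - 3)*(l + 1)*(l + 4)*(l + 3)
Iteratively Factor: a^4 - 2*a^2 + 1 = (a + 1)*(a^3 - a^2 - a + 1) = (a - 1)*(a + 1)*(a^2 - 1) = (a - 1)*(a + 1)^2*(a - 1)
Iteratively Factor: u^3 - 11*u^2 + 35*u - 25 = (u - 1)*(u^2 - 10*u + 25) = (u - 5)*(u - 1)*(u - 5)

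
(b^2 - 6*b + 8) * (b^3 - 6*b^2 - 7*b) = b^5 - 12*b^4 + 37*b^3 - 6*b^2 - 56*b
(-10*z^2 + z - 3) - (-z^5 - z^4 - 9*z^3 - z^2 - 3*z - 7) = z^5 + z^4 + 9*z^3 - 9*z^2 + 4*z + 4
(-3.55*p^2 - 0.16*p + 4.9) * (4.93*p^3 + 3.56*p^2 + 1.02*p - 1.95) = -17.5015*p^5 - 13.4268*p^4 + 19.9664*p^3 + 24.2033*p^2 + 5.31*p - 9.555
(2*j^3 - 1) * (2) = 4*j^3 - 2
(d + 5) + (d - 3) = 2*d + 2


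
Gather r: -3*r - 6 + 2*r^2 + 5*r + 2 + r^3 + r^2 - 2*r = r^3 + 3*r^2 - 4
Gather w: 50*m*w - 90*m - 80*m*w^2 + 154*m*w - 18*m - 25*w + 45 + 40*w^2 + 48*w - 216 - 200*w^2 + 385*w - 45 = -108*m + w^2*(-80*m - 160) + w*(204*m + 408) - 216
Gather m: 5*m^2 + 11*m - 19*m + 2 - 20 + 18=5*m^2 - 8*m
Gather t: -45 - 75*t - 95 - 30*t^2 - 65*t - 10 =-30*t^2 - 140*t - 150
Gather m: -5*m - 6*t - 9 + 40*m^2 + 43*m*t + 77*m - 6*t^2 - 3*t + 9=40*m^2 + m*(43*t + 72) - 6*t^2 - 9*t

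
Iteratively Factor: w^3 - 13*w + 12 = (w - 1)*(w^2 + w - 12) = (w - 3)*(w - 1)*(w + 4)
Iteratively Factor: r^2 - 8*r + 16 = (r - 4)*(r - 4)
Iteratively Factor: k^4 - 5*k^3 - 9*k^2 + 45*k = (k - 3)*(k^3 - 2*k^2 - 15*k) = k*(k - 3)*(k^2 - 2*k - 15) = k*(k - 5)*(k - 3)*(k + 3)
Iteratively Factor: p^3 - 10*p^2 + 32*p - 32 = (p - 4)*(p^2 - 6*p + 8) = (p - 4)*(p - 2)*(p - 4)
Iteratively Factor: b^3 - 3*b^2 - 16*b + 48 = (b - 4)*(b^2 + b - 12) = (b - 4)*(b + 4)*(b - 3)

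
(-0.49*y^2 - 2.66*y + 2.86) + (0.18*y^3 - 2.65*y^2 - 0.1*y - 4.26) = 0.18*y^3 - 3.14*y^2 - 2.76*y - 1.4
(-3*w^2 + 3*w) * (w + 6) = -3*w^3 - 15*w^2 + 18*w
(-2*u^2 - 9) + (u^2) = -u^2 - 9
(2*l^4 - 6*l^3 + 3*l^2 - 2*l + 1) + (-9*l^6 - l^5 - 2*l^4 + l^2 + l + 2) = -9*l^6 - l^5 - 6*l^3 + 4*l^2 - l + 3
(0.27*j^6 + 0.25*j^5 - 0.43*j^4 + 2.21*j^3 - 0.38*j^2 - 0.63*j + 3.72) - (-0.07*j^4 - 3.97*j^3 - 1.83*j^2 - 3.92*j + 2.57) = 0.27*j^6 + 0.25*j^5 - 0.36*j^4 + 6.18*j^3 + 1.45*j^2 + 3.29*j + 1.15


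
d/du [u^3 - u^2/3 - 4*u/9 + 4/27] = 3*u^2 - 2*u/3 - 4/9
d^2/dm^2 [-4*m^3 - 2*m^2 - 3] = -24*m - 4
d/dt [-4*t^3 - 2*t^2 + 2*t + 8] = -12*t^2 - 4*t + 2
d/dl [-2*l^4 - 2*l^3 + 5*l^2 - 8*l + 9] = -8*l^3 - 6*l^2 + 10*l - 8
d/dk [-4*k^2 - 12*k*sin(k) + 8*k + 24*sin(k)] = -12*k*cos(k) - 8*k - 12*sin(k) + 24*cos(k) + 8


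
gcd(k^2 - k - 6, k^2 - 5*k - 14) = k + 2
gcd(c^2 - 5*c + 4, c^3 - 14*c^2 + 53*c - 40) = c - 1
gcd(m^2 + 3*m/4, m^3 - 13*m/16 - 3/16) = m + 3/4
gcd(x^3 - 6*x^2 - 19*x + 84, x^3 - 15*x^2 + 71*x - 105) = x^2 - 10*x + 21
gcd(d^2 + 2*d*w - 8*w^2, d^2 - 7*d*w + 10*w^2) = -d + 2*w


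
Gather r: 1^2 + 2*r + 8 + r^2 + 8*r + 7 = r^2 + 10*r + 16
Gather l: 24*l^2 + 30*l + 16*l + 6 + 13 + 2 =24*l^2 + 46*l + 21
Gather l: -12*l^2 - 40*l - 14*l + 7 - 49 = -12*l^2 - 54*l - 42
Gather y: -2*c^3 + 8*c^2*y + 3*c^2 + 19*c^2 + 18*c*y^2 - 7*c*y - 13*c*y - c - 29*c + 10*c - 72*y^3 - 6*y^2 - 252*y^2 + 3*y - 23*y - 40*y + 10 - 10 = -2*c^3 + 22*c^2 - 20*c - 72*y^3 + y^2*(18*c - 258) + y*(8*c^2 - 20*c - 60)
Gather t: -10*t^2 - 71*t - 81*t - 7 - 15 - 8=-10*t^2 - 152*t - 30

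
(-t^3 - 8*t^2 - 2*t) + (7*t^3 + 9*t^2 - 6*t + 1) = 6*t^3 + t^2 - 8*t + 1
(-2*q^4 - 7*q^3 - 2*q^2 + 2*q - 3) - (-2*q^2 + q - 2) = -2*q^4 - 7*q^3 + q - 1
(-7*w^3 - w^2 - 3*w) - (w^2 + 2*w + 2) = -7*w^3 - 2*w^2 - 5*w - 2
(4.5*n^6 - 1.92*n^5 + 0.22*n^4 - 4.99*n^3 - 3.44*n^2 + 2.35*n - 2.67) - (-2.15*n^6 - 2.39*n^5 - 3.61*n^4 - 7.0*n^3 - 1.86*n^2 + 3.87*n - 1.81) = 6.65*n^6 + 0.47*n^5 + 3.83*n^4 + 2.01*n^3 - 1.58*n^2 - 1.52*n - 0.86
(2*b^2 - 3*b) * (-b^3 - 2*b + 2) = -2*b^5 + 3*b^4 - 4*b^3 + 10*b^2 - 6*b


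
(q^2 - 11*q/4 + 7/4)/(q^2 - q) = (q - 7/4)/q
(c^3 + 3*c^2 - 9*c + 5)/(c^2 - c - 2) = (-c^3 - 3*c^2 + 9*c - 5)/(-c^2 + c + 2)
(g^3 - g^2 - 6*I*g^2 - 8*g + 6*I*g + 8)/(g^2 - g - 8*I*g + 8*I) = (g^2 - 6*I*g - 8)/(g - 8*I)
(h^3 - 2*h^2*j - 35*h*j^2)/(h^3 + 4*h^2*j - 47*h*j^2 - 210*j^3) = h/(h + 6*j)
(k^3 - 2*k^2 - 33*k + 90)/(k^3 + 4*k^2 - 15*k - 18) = (k - 5)/(k + 1)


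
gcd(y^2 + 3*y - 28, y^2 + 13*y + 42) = y + 7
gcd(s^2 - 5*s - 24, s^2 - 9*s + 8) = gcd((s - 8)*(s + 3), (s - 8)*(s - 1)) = s - 8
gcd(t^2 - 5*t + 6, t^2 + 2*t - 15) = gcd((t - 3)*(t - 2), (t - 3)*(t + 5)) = t - 3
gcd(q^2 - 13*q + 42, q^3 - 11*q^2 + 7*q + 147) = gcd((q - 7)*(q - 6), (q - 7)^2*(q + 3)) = q - 7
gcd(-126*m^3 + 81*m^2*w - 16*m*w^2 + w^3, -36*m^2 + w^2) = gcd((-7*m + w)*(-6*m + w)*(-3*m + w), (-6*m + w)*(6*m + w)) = -6*m + w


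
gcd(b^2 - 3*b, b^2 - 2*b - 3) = b - 3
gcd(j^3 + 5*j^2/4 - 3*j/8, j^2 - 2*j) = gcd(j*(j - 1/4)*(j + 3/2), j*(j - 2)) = j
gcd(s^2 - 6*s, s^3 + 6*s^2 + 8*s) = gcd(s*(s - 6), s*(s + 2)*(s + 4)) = s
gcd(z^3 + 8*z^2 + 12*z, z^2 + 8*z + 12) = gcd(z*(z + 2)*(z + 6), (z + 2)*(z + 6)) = z^2 + 8*z + 12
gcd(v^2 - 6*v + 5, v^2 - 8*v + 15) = v - 5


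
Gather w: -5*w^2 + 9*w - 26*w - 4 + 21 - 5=-5*w^2 - 17*w + 12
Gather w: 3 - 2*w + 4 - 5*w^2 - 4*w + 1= -5*w^2 - 6*w + 8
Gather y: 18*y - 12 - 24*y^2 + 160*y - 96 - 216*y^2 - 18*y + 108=-240*y^2 + 160*y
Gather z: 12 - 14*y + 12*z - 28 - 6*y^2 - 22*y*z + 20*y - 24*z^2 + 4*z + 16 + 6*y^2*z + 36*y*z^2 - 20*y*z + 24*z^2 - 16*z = -6*y^2 + 36*y*z^2 + 6*y + z*(6*y^2 - 42*y)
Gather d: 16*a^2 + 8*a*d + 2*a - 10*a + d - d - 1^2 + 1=16*a^2 + 8*a*d - 8*a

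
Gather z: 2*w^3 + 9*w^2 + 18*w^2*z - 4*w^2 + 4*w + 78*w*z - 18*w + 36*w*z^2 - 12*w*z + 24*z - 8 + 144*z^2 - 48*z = 2*w^3 + 5*w^2 - 14*w + z^2*(36*w + 144) + z*(18*w^2 + 66*w - 24) - 8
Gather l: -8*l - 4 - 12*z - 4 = -8*l - 12*z - 8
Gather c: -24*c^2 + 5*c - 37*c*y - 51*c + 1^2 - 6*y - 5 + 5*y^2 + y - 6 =-24*c^2 + c*(-37*y - 46) + 5*y^2 - 5*y - 10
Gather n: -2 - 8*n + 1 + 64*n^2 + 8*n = 64*n^2 - 1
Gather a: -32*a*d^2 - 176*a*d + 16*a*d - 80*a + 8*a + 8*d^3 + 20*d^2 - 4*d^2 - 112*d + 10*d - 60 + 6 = a*(-32*d^2 - 160*d - 72) + 8*d^3 + 16*d^2 - 102*d - 54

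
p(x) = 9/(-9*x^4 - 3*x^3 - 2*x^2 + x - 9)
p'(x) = 9*(36*x^3 + 9*x^2 + 4*x - 1)/(-9*x^4 - 3*x^3 - 2*x^2 + x - 9)^2 = 9*(36*x^3 + 9*x^2 + 4*x - 1)/(9*x^4 + 3*x^3 + 2*x^2 - x + 9)^2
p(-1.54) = -0.16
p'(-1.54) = -0.35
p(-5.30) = -0.00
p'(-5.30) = -0.00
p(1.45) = -0.15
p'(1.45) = 0.33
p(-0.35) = -0.94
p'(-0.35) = -0.28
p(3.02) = -0.01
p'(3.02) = 0.01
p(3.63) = -0.01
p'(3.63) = 0.01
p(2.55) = -0.02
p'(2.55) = 0.03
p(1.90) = -0.06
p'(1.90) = 0.11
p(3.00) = -0.01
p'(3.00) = 0.01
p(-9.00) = 0.00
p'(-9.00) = 0.00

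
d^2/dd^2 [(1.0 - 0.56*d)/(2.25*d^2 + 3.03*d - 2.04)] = (-(0.56*d - 1.0)*(4.5*d + 3.03)*(9.0*d + 6.06) + (7.56*d - 1.1064)*(2.25*d^2 + 3.03*d - 2.04))/(2.25*d^2 + 3.03*d - 2.04)^3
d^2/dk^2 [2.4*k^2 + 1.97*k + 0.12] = 4.80000000000000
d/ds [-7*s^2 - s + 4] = -14*s - 1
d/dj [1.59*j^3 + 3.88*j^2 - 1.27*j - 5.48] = 4.77*j^2 + 7.76*j - 1.27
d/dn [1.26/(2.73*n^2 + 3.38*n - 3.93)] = (-6.8796*n - 4.2588)/(2.73*n^2 + 3.38*n - 3.93)^2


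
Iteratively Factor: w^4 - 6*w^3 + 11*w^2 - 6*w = (w)*(w^3 - 6*w^2 + 11*w - 6) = w*(w - 1)*(w^2 - 5*w + 6) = w*(w - 3)*(w - 1)*(w - 2)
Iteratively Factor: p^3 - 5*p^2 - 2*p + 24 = (p - 4)*(p^2 - p - 6) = (p - 4)*(p + 2)*(p - 3)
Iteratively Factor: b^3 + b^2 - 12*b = (b)*(b^2 + b - 12) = b*(b + 4)*(b - 3)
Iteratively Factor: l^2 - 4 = (l - 2)*(l + 2)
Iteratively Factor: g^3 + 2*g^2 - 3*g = (g + 3)*(g^2 - g) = (g - 1)*(g + 3)*(g)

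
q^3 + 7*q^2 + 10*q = q*(q + 2)*(q + 5)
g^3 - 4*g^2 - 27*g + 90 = (g - 6)*(g - 3)*(g + 5)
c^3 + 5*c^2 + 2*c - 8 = (c - 1)*(c + 2)*(c + 4)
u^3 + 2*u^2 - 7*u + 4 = (u - 1)^2*(u + 4)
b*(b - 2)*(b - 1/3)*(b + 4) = b^4 + 5*b^3/3 - 26*b^2/3 + 8*b/3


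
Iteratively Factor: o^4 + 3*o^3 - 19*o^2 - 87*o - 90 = (o + 3)*(o^3 - 19*o - 30) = (o + 3)^2*(o^2 - 3*o - 10) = (o - 5)*(o + 3)^2*(o + 2)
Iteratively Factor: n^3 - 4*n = (n)*(n^2 - 4) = n*(n - 2)*(n + 2)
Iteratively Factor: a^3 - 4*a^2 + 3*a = (a - 3)*(a^2 - a) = (a - 3)*(a - 1)*(a)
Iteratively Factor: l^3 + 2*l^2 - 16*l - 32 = (l + 2)*(l^2 - 16) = (l + 2)*(l + 4)*(l - 4)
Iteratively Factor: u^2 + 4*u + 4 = (u + 2)*(u + 2)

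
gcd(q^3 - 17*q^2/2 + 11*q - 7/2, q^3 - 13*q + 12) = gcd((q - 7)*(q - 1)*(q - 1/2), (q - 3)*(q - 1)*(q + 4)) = q - 1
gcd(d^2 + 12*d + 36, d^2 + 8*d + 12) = d + 6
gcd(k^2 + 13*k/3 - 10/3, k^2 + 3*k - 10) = k + 5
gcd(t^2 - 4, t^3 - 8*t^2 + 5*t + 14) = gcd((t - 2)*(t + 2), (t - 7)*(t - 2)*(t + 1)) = t - 2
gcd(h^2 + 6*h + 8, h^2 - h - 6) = h + 2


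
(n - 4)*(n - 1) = n^2 - 5*n + 4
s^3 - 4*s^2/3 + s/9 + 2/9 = (s - 1)*(s - 2/3)*(s + 1/3)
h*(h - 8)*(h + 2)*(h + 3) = h^4 - 3*h^3 - 34*h^2 - 48*h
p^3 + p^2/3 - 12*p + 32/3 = (p - 8/3)*(p - 1)*(p + 4)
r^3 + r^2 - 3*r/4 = r*(r - 1/2)*(r + 3/2)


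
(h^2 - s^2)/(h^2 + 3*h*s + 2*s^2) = (h - s)/(h + 2*s)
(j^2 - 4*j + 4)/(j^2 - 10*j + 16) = (j - 2)/(j - 8)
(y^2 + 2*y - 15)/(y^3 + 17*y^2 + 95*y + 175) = (y - 3)/(y^2 + 12*y + 35)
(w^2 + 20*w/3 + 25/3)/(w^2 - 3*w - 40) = (w + 5/3)/(w - 8)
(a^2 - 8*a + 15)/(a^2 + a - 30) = (a - 3)/(a + 6)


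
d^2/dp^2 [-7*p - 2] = 0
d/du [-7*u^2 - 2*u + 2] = -14*u - 2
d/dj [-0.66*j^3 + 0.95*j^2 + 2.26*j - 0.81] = -1.98*j^2 + 1.9*j + 2.26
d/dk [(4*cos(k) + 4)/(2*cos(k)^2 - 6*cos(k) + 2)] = 2*(cos(k)^2 + 2*cos(k) - 4)*sin(k)/(cos(k)^2 - 3*cos(k) + 1)^2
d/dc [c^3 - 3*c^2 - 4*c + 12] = 3*c^2 - 6*c - 4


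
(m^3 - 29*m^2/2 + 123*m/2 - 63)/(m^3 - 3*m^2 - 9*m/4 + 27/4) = 2*(m^2 - 13*m + 42)/(2*m^2 - 3*m - 9)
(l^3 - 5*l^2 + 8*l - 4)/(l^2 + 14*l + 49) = (l^3 - 5*l^2 + 8*l - 4)/(l^2 + 14*l + 49)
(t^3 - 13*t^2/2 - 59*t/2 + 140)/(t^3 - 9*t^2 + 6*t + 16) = (t^2 + 3*t/2 - 35/2)/(t^2 - t - 2)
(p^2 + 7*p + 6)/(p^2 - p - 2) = (p + 6)/(p - 2)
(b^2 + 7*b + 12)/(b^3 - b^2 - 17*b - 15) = (b + 4)/(b^2 - 4*b - 5)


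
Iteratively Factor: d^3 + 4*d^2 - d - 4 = (d + 4)*(d^2 - 1) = (d + 1)*(d + 4)*(d - 1)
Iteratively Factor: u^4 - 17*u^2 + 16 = (u + 1)*(u^3 - u^2 - 16*u + 16) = (u - 1)*(u + 1)*(u^2 - 16) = (u - 4)*(u - 1)*(u + 1)*(u + 4)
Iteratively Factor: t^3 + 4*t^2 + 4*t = (t + 2)*(t^2 + 2*t) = t*(t + 2)*(t + 2)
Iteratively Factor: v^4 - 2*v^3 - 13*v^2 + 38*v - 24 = (v - 3)*(v^3 + v^2 - 10*v + 8) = (v - 3)*(v - 2)*(v^2 + 3*v - 4) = (v - 3)*(v - 2)*(v + 4)*(v - 1)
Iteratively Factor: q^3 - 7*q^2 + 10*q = (q)*(q^2 - 7*q + 10) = q*(q - 5)*(q - 2)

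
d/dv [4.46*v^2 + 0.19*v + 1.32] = 8.92*v + 0.19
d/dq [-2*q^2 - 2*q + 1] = -4*q - 2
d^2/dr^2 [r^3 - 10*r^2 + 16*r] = 6*r - 20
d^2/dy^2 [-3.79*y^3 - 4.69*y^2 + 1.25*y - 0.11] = -22.74*y - 9.38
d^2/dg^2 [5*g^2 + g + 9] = 10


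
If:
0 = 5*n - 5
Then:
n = 1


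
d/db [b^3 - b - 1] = 3*b^2 - 1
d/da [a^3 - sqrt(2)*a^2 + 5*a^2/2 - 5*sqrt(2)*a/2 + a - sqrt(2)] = 3*a^2 - 2*sqrt(2)*a + 5*a - 5*sqrt(2)/2 + 1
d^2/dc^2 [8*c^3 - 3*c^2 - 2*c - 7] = 48*c - 6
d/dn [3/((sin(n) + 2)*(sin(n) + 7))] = -3*(2*sin(n) + 9)*cos(n)/((sin(n) + 2)^2*(sin(n) + 7)^2)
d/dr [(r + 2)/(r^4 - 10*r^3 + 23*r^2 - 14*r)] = (-3*r^4 + 12*r^3 + 37*r^2 - 92*r + 28)/(r^2*(r^6 - 20*r^5 + 146*r^4 - 488*r^3 + 809*r^2 - 644*r + 196))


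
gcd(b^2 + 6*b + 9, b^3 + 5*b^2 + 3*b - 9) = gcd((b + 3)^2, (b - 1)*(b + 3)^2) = b^2 + 6*b + 9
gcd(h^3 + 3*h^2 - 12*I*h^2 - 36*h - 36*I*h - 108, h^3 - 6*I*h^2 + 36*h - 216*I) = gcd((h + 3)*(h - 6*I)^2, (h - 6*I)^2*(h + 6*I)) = h^2 - 12*I*h - 36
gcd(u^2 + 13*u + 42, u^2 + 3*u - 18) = u + 6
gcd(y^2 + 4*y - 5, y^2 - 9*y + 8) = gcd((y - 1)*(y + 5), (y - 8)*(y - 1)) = y - 1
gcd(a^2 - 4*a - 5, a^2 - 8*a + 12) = 1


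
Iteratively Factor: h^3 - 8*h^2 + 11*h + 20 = (h - 5)*(h^2 - 3*h - 4) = (h - 5)*(h + 1)*(h - 4)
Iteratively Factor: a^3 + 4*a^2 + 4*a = (a)*(a^2 + 4*a + 4) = a*(a + 2)*(a + 2)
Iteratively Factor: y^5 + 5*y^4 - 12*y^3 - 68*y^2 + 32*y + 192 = (y + 4)*(y^4 + y^3 - 16*y^2 - 4*y + 48) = (y + 2)*(y + 4)*(y^3 - y^2 - 14*y + 24) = (y - 3)*(y + 2)*(y + 4)*(y^2 + 2*y - 8) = (y - 3)*(y + 2)*(y + 4)^2*(y - 2)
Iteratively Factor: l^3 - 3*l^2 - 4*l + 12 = (l - 3)*(l^2 - 4) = (l - 3)*(l - 2)*(l + 2)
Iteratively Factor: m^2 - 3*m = (m)*(m - 3)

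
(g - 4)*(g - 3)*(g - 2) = g^3 - 9*g^2 + 26*g - 24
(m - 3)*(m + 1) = m^2 - 2*m - 3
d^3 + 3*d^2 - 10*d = d*(d - 2)*(d + 5)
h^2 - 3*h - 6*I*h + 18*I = (h - 3)*(h - 6*I)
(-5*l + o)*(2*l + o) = -10*l^2 - 3*l*o + o^2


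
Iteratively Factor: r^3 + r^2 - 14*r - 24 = (r + 3)*(r^2 - 2*r - 8) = (r - 4)*(r + 3)*(r + 2)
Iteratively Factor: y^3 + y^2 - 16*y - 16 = (y + 1)*(y^2 - 16) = (y + 1)*(y + 4)*(y - 4)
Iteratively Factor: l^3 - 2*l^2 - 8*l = (l + 2)*(l^2 - 4*l) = (l - 4)*(l + 2)*(l)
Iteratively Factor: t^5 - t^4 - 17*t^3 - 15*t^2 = (t)*(t^4 - t^3 - 17*t^2 - 15*t) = t*(t + 3)*(t^3 - 4*t^2 - 5*t) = t*(t + 1)*(t + 3)*(t^2 - 5*t) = t*(t - 5)*(t + 1)*(t + 3)*(t)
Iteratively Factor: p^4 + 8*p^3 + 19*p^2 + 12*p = (p + 4)*(p^3 + 4*p^2 + 3*p) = p*(p + 4)*(p^2 + 4*p + 3) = p*(p + 1)*(p + 4)*(p + 3)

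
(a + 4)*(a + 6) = a^2 + 10*a + 24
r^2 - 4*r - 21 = (r - 7)*(r + 3)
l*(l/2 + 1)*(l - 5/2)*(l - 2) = l^4/2 - 5*l^3/4 - 2*l^2 + 5*l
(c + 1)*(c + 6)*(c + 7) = c^3 + 14*c^2 + 55*c + 42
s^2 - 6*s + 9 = (s - 3)^2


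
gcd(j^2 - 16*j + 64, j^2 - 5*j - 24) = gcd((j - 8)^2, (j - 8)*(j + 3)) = j - 8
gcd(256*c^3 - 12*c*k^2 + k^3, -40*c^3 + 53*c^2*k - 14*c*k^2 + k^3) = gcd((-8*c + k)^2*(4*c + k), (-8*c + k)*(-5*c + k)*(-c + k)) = 8*c - k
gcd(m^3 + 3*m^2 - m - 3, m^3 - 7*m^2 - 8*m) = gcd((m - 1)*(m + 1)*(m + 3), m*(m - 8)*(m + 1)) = m + 1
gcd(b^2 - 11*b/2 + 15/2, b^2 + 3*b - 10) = 1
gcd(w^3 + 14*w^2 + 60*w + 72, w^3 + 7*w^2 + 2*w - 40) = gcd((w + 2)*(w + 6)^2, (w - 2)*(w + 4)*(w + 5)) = 1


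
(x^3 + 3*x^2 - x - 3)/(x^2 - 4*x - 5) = (x^2 + 2*x - 3)/(x - 5)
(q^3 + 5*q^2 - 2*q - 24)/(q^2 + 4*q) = q + 1 - 6/q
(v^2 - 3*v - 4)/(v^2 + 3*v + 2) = (v - 4)/(v + 2)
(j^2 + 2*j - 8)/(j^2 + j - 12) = (j - 2)/(j - 3)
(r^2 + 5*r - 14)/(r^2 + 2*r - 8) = (r + 7)/(r + 4)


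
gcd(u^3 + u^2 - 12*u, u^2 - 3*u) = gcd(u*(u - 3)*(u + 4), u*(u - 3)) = u^2 - 3*u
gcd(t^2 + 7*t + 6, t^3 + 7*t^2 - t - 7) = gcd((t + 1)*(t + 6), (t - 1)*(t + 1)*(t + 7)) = t + 1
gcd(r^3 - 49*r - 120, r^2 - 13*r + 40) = r - 8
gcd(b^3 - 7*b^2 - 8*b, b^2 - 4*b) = b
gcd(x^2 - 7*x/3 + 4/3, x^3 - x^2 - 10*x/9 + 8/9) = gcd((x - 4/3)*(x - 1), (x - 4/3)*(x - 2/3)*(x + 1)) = x - 4/3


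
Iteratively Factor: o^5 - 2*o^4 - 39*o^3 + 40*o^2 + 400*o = (o)*(o^4 - 2*o^3 - 39*o^2 + 40*o + 400) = o*(o + 4)*(o^3 - 6*o^2 - 15*o + 100) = o*(o - 5)*(o + 4)*(o^2 - o - 20) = o*(o - 5)*(o + 4)^2*(o - 5)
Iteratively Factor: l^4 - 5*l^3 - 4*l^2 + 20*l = (l - 5)*(l^3 - 4*l) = (l - 5)*(l + 2)*(l^2 - 2*l) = (l - 5)*(l - 2)*(l + 2)*(l)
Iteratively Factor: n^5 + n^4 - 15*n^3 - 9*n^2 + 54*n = (n + 3)*(n^4 - 2*n^3 - 9*n^2 + 18*n) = n*(n + 3)*(n^3 - 2*n^2 - 9*n + 18) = n*(n - 3)*(n + 3)*(n^2 + n - 6) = n*(n - 3)*(n + 3)^2*(n - 2)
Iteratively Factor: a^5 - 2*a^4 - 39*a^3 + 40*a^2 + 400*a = (a + 4)*(a^4 - 6*a^3 - 15*a^2 + 100*a) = (a - 5)*(a + 4)*(a^3 - a^2 - 20*a) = (a - 5)*(a + 4)^2*(a^2 - 5*a) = a*(a - 5)*(a + 4)^2*(a - 5)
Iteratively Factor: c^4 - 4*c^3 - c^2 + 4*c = (c)*(c^3 - 4*c^2 - c + 4) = c*(c - 4)*(c^2 - 1) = c*(c - 4)*(c - 1)*(c + 1)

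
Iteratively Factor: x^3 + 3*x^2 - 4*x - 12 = (x - 2)*(x^2 + 5*x + 6) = (x - 2)*(x + 2)*(x + 3)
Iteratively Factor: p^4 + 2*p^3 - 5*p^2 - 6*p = (p + 1)*(p^3 + p^2 - 6*p) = p*(p + 1)*(p^2 + p - 6) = p*(p + 1)*(p + 3)*(p - 2)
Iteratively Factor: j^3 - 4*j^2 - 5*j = (j + 1)*(j^2 - 5*j) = (j - 5)*(j + 1)*(j)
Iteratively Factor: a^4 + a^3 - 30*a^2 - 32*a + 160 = (a + 4)*(a^3 - 3*a^2 - 18*a + 40) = (a + 4)^2*(a^2 - 7*a + 10) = (a - 2)*(a + 4)^2*(a - 5)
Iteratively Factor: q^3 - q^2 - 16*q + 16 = (q - 1)*(q^2 - 16) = (q - 4)*(q - 1)*(q + 4)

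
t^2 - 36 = (t - 6)*(t + 6)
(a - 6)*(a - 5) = a^2 - 11*a + 30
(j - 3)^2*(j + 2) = j^3 - 4*j^2 - 3*j + 18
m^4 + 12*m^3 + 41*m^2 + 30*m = m*(m + 1)*(m + 5)*(m + 6)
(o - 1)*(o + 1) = o^2 - 1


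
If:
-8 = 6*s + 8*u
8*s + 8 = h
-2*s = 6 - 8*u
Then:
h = -6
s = -7/4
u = 5/16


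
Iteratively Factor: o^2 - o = (o - 1)*(o)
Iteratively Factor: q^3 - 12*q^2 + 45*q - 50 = (q - 2)*(q^2 - 10*q + 25) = (q - 5)*(q - 2)*(q - 5)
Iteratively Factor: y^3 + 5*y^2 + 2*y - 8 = (y + 4)*(y^2 + y - 2) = (y - 1)*(y + 4)*(y + 2)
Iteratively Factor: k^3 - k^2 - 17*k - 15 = (k + 1)*(k^2 - 2*k - 15) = (k + 1)*(k + 3)*(k - 5)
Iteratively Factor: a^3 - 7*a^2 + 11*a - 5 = (a - 5)*(a^2 - 2*a + 1) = (a - 5)*(a - 1)*(a - 1)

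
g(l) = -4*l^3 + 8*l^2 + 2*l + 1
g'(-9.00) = -1114.00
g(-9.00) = 3547.00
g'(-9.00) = -1114.00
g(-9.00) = 3547.00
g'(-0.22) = -2.10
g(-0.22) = 0.99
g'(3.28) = -74.62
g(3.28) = -47.52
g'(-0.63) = -12.84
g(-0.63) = 3.92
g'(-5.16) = -400.07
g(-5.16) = 753.24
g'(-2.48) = -111.48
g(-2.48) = 106.26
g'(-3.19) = -171.15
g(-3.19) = 205.88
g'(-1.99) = -77.36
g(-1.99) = 60.22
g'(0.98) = 6.16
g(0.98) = 6.88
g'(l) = -12*l^2 + 16*l + 2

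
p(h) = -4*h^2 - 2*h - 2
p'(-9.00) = 70.00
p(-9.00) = -308.00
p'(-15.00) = 118.00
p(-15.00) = -872.00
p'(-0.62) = 2.96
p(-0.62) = -2.30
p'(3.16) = -27.28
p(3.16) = -48.26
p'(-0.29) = 0.32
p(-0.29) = -1.76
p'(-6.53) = 50.24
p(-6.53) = -159.50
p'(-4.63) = 35.04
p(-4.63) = -78.49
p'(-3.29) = 24.32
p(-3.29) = -38.72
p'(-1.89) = 13.12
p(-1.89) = -12.51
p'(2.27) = -20.16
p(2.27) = -27.15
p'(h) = -8*h - 2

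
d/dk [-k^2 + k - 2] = 1 - 2*k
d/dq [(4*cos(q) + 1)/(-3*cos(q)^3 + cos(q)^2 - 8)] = (-16*cos(q) - 5*cos(2*q)/2 - 6*cos(3*q) + 59/2)*sin(q)/(3*cos(q)^3 - cos(q)^2 + 8)^2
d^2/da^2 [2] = 0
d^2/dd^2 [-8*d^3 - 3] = -48*d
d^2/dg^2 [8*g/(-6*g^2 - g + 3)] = 16*(-g*(12*g + 1)^2 + (18*g + 1)*(6*g^2 + g - 3))/(6*g^2 + g - 3)^3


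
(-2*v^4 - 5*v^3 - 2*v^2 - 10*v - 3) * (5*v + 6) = -10*v^5 - 37*v^4 - 40*v^3 - 62*v^2 - 75*v - 18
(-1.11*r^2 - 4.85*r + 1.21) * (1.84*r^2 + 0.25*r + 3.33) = -2.0424*r^4 - 9.2015*r^3 - 2.6824*r^2 - 15.848*r + 4.0293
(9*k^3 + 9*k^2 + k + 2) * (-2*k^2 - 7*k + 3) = -18*k^5 - 81*k^4 - 38*k^3 + 16*k^2 - 11*k + 6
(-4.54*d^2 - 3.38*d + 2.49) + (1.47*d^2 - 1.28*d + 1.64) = -3.07*d^2 - 4.66*d + 4.13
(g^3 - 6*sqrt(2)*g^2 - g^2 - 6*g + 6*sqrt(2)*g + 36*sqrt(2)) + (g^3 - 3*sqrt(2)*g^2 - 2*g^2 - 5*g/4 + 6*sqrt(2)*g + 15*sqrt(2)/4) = 2*g^3 - 9*sqrt(2)*g^2 - 3*g^2 - 29*g/4 + 12*sqrt(2)*g + 159*sqrt(2)/4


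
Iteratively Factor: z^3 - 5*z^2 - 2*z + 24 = (z - 3)*(z^2 - 2*z - 8) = (z - 3)*(z + 2)*(z - 4)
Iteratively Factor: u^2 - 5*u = (u - 5)*(u)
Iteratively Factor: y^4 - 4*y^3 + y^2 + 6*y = (y)*(y^3 - 4*y^2 + y + 6) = y*(y - 3)*(y^2 - y - 2) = y*(y - 3)*(y - 2)*(y + 1)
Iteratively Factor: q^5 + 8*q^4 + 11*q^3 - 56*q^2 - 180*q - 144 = (q + 2)*(q^4 + 6*q^3 - q^2 - 54*q - 72) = (q - 3)*(q + 2)*(q^3 + 9*q^2 + 26*q + 24) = (q - 3)*(q + 2)*(q + 3)*(q^2 + 6*q + 8) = (q - 3)*(q + 2)*(q + 3)*(q + 4)*(q + 2)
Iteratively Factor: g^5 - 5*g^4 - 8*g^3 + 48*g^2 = (g)*(g^4 - 5*g^3 - 8*g^2 + 48*g) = g*(g + 3)*(g^3 - 8*g^2 + 16*g) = g*(g - 4)*(g + 3)*(g^2 - 4*g) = g*(g - 4)^2*(g + 3)*(g)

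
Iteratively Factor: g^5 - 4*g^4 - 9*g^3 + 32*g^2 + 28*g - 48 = (g + 2)*(g^4 - 6*g^3 + 3*g^2 + 26*g - 24) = (g - 1)*(g + 2)*(g^3 - 5*g^2 - 2*g + 24) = (g - 4)*(g - 1)*(g + 2)*(g^2 - g - 6) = (g - 4)*(g - 1)*(g + 2)^2*(g - 3)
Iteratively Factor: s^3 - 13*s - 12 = (s + 1)*(s^2 - s - 12) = (s + 1)*(s + 3)*(s - 4)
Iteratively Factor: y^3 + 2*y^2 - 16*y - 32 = (y + 2)*(y^2 - 16) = (y + 2)*(y + 4)*(y - 4)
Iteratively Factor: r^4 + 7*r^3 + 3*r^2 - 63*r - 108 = (r + 4)*(r^3 + 3*r^2 - 9*r - 27) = (r + 3)*(r + 4)*(r^2 - 9) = (r - 3)*(r + 3)*(r + 4)*(r + 3)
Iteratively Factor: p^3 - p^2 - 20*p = (p)*(p^2 - p - 20) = p*(p - 5)*(p + 4)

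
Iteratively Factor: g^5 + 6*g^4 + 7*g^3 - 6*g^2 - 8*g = (g + 1)*(g^4 + 5*g^3 + 2*g^2 - 8*g) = (g - 1)*(g + 1)*(g^3 + 6*g^2 + 8*g) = g*(g - 1)*(g + 1)*(g^2 + 6*g + 8) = g*(g - 1)*(g + 1)*(g + 4)*(g + 2)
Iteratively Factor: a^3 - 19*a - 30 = (a - 5)*(a^2 + 5*a + 6) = (a - 5)*(a + 2)*(a + 3)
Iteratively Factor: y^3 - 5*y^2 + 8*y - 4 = (y - 2)*(y^2 - 3*y + 2) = (y - 2)^2*(y - 1)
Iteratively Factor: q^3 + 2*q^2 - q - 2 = (q + 1)*(q^2 + q - 2) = (q - 1)*(q + 1)*(q + 2)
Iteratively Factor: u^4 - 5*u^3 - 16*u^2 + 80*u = (u)*(u^3 - 5*u^2 - 16*u + 80) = u*(u - 4)*(u^2 - u - 20) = u*(u - 5)*(u - 4)*(u + 4)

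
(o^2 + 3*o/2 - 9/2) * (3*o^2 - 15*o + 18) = 3*o^4 - 21*o^3/2 - 18*o^2 + 189*o/2 - 81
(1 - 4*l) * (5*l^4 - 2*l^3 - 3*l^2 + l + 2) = -20*l^5 + 13*l^4 + 10*l^3 - 7*l^2 - 7*l + 2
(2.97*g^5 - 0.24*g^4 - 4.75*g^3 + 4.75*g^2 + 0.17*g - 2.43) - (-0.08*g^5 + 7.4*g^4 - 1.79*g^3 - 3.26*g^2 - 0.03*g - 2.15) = 3.05*g^5 - 7.64*g^4 - 2.96*g^3 + 8.01*g^2 + 0.2*g - 0.28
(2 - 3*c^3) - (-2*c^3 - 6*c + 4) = -c^3 + 6*c - 2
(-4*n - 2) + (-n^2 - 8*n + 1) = -n^2 - 12*n - 1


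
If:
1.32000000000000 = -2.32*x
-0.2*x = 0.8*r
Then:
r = 0.14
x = -0.57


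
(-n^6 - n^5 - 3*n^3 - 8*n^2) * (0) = 0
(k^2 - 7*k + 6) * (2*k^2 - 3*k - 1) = 2*k^4 - 17*k^3 + 32*k^2 - 11*k - 6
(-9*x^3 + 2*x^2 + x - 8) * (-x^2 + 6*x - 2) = 9*x^5 - 56*x^4 + 29*x^3 + 10*x^2 - 50*x + 16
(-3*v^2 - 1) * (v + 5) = -3*v^3 - 15*v^2 - v - 5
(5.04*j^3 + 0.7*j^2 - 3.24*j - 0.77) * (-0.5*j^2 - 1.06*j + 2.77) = -2.52*j^5 - 5.6924*j^4 + 14.8388*j^3 + 5.7584*j^2 - 8.1586*j - 2.1329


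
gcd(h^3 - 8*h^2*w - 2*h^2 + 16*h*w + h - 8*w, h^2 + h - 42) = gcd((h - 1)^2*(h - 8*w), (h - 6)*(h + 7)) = 1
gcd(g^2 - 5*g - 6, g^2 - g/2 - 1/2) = 1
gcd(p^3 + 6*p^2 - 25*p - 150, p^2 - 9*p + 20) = p - 5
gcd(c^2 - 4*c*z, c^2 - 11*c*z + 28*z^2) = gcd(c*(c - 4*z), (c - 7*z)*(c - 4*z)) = -c + 4*z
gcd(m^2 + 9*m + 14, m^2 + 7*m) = m + 7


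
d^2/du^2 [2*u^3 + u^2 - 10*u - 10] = 12*u + 2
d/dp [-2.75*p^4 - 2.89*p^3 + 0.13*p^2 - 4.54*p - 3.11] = -11.0*p^3 - 8.67*p^2 + 0.26*p - 4.54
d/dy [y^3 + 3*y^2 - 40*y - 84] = 3*y^2 + 6*y - 40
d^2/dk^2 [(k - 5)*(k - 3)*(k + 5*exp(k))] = 5*k^2*exp(k) - 20*k*exp(k) + 6*k + 5*exp(k) - 16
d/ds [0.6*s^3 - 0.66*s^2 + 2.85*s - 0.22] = 1.8*s^2 - 1.32*s + 2.85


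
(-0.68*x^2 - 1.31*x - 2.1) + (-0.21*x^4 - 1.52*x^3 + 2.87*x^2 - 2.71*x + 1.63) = -0.21*x^4 - 1.52*x^3 + 2.19*x^2 - 4.02*x - 0.47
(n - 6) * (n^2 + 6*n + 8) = n^3 - 28*n - 48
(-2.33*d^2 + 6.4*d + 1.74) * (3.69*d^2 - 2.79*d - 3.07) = -8.5977*d^4 + 30.1167*d^3 - 4.2823*d^2 - 24.5026*d - 5.3418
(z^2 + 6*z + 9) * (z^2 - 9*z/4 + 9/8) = z^4 + 15*z^3/4 - 27*z^2/8 - 27*z/2 + 81/8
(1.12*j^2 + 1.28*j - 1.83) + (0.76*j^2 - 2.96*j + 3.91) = 1.88*j^2 - 1.68*j + 2.08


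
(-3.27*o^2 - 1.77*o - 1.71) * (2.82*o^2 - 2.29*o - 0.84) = -9.2214*o^4 + 2.4969*o^3 + 1.9779*o^2 + 5.4027*o + 1.4364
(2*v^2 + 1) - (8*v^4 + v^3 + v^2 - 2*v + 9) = -8*v^4 - v^3 + v^2 + 2*v - 8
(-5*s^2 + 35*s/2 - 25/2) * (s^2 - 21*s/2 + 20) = -5*s^4 + 70*s^3 - 1185*s^2/4 + 1925*s/4 - 250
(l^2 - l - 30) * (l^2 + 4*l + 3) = l^4 + 3*l^3 - 31*l^2 - 123*l - 90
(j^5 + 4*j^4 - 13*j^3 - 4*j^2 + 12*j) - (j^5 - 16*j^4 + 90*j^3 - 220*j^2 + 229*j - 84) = 20*j^4 - 103*j^3 + 216*j^2 - 217*j + 84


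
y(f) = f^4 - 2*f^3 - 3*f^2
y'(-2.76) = -113.24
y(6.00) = 756.00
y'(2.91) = 30.30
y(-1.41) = 3.59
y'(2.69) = 18.30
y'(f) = 4*f^3 - 6*f^2 - 6*f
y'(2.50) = 10.00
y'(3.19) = 49.65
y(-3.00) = 108.00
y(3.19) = 8.10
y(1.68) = -9.98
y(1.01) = -4.08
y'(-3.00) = -144.00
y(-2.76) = 77.22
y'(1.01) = -8.06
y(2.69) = -8.28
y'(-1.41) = -14.68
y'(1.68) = -8.05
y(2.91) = -2.98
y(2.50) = -10.94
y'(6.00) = 612.00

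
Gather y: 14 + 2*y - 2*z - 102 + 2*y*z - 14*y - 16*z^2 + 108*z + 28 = y*(2*z - 12) - 16*z^2 + 106*z - 60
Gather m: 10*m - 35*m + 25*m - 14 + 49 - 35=0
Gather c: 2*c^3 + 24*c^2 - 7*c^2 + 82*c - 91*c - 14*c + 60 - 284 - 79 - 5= 2*c^3 + 17*c^2 - 23*c - 308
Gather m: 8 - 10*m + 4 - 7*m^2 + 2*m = -7*m^2 - 8*m + 12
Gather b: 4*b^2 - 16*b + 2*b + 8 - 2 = 4*b^2 - 14*b + 6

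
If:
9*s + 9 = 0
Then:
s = -1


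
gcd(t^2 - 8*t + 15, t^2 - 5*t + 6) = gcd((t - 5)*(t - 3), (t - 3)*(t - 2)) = t - 3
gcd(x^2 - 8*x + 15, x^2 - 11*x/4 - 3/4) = x - 3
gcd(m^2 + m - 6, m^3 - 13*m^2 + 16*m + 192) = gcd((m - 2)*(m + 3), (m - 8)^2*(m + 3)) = m + 3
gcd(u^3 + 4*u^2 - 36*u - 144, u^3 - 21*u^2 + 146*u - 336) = u - 6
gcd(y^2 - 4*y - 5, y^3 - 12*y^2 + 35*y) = y - 5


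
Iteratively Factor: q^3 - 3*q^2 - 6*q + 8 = (q - 1)*(q^2 - 2*q - 8) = (q - 4)*(q - 1)*(q + 2)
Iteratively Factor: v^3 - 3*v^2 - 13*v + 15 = (v - 5)*(v^2 + 2*v - 3) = (v - 5)*(v - 1)*(v + 3)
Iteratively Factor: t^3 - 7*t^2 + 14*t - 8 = (t - 4)*(t^2 - 3*t + 2) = (t - 4)*(t - 1)*(t - 2)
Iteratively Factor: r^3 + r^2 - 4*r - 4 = (r - 2)*(r^2 + 3*r + 2) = (r - 2)*(r + 1)*(r + 2)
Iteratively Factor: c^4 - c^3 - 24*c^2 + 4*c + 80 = (c - 5)*(c^3 + 4*c^2 - 4*c - 16) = (c - 5)*(c + 4)*(c^2 - 4) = (c - 5)*(c + 2)*(c + 4)*(c - 2)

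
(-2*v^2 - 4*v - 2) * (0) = 0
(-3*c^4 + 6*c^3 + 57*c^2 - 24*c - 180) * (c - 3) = -3*c^5 + 15*c^4 + 39*c^3 - 195*c^2 - 108*c + 540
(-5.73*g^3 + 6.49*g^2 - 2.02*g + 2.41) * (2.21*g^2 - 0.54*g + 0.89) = -12.6633*g^5 + 17.4371*g^4 - 13.0685*g^3 + 12.193*g^2 - 3.0992*g + 2.1449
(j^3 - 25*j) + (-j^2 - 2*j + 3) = j^3 - j^2 - 27*j + 3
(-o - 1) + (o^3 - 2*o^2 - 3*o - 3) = o^3 - 2*o^2 - 4*o - 4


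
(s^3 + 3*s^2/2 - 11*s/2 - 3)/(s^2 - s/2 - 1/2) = (s^2 + s - 6)/(s - 1)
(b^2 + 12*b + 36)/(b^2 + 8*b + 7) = (b^2 + 12*b + 36)/(b^2 + 8*b + 7)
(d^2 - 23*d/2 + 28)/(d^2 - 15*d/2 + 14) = (d - 8)/(d - 4)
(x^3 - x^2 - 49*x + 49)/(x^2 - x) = x - 49/x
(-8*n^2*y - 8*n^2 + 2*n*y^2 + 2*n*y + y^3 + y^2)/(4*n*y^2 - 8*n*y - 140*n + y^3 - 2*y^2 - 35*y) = (-2*n*y - 2*n + y^2 + y)/(y^2 - 2*y - 35)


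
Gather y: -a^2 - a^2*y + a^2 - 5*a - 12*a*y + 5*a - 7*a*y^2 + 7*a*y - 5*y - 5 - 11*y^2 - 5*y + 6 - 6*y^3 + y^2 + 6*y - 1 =-6*y^3 + y^2*(-7*a - 10) + y*(-a^2 - 5*a - 4)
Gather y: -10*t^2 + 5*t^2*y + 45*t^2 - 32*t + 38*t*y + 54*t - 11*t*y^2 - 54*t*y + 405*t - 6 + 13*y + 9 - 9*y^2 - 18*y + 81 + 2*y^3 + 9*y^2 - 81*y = 35*t^2 - 11*t*y^2 + 427*t + 2*y^3 + y*(5*t^2 - 16*t - 86) + 84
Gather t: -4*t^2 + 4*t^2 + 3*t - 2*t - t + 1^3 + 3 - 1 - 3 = 0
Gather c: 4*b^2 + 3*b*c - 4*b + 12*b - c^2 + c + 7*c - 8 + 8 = 4*b^2 + 8*b - c^2 + c*(3*b + 8)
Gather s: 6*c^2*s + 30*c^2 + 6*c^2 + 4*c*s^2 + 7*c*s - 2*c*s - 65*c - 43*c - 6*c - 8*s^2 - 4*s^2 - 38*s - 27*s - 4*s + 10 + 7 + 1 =36*c^2 - 114*c + s^2*(4*c - 12) + s*(6*c^2 + 5*c - 69) + 18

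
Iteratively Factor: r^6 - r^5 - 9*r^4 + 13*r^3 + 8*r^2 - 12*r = (r - 1)*(r^5 - 9*r^3 + 4*r^2 + 12*r) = (r - 2)*(r - 1)*(r^4 + 2*r^3 - 5*r^2 - 6*r) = (r - 2)*(r - 1)*(r + 1)*(r^3 + r^2 - 6*r) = (r - 2)^2*(r - 1)*(r + 1)*(r^2 + 3*r) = (r - 2)^2*(r - 1)*(r + 1)*(r + 3)*(r)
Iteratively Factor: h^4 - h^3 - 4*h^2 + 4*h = (h)*(h^3 - h^2 - 4*h + 4) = h*(h - 1)*(h^2 - 4) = h*(h - 1)*(h + 2)*(h - 2)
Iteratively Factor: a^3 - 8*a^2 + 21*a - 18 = (a - 3)*(a^2 - 5*a + 6) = (a - 3)*(a - 2)*(a - 3)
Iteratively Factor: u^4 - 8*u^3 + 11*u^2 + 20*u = (u)*(u^3 - 8*u^2 + 11*u + 20) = u*(u - 5)*(u^2 - 3*u - 4) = u*(u - 5)*(u + 1)*(u - 4)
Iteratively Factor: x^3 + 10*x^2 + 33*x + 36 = (x + 3)*(x^2 + 7*x + 12) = (x + 3)*(x + 4)*(x + 3)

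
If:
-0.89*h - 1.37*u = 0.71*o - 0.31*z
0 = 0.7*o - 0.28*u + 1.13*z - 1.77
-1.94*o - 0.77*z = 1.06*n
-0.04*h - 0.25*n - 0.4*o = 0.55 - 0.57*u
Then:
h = 1.70089350666513*z - 2.91888307491763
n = 2.25354980657057*z - 4.98296556644741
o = 2.72265128888364 - 1.62822824482722*z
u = 0.48519965078052 - 0.0348563263537542*z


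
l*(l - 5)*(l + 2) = l^3 - 3*l^2 - 10*l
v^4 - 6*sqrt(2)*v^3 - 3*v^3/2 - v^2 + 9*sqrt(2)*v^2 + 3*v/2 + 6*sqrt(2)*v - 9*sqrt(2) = (v - 3/2)*(v - 1)*(v + 1)*(v - 6*sqrt(2))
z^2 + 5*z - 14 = (z - 2)*(z + 7)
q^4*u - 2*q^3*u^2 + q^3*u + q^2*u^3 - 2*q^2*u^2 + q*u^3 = q*(q - u)^2*(q*u + u)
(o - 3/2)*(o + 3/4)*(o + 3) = o^3 + 9*o^2/4 - 27*o/8 - 27/8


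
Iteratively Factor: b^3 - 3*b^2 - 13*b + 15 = (b - 1)*(b^2 - 2*b - 15) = (b - 1)*(b + 3)*(b - 5)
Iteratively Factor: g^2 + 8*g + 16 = (g + 4)*(g + 4)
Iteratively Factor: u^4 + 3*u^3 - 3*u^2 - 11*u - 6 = (u + 3)*(u^3 - 3*u - 2) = (u + 1)*(u + 3)*(u^2 - u - 2) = (u + 1)^2*(u + 3)*(u - 2)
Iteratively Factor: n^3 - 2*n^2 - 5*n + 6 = (n + 2)*(n^2 - 4*n + 3) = (n - 3)*(n + 2)*(n - 1)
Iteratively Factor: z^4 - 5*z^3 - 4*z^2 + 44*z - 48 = (z - 2)*(z^3 - 3*z^2 - 10*z + 24) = (z - 2)^2*(z^2 - z - 12) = (z - 4)*(z - 2)^2*(z + 3)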